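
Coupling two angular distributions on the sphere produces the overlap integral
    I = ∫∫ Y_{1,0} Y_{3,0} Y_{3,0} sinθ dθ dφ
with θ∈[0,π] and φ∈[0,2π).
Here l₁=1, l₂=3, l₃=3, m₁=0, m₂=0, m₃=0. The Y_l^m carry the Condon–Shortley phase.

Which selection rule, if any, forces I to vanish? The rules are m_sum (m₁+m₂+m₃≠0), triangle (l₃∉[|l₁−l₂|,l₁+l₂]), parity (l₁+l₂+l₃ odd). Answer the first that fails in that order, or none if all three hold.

azimuthal sum: 0 + 0 + 0 = 0  ✓
2 ≤ 3 ≤ 4 (triangle on l)  ✓
L = 1 + 3 + 3 = 7 (odd)  ✗

parity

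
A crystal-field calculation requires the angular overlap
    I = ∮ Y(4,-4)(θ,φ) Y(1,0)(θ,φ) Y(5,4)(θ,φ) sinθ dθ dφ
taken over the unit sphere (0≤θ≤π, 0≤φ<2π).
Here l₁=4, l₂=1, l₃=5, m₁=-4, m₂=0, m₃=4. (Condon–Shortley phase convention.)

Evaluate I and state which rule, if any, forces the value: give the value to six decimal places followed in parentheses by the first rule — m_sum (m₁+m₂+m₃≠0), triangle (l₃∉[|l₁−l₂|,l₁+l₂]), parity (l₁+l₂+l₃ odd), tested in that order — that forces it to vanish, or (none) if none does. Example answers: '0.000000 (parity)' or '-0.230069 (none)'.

0.147319 (none)

Checks pass: Σm=0; 10 even; l₃=5∈[3,5].
(2·4+1)(2·1+1)(2·5+1) = 297
Δ: 0! 8! 2! / 11! → 1/495
sum: t=0:+1/576 = 1/576
3j²(4 1 5; 0 0 0) = Δ·Π!·Σ² = 5/99  (sign -1)
sum: t=0:+1/40320 = 1/40320
3j²(4 1 5; -4 0 4) = Δ·Π!·Σ² = 1/55  (sign -1)
combine: 4πI² = 297·5/99·1/55 = 3/11
take √, sign +1: I = 0.14731920
No selection rule forces the value: the integral is nonzero (none).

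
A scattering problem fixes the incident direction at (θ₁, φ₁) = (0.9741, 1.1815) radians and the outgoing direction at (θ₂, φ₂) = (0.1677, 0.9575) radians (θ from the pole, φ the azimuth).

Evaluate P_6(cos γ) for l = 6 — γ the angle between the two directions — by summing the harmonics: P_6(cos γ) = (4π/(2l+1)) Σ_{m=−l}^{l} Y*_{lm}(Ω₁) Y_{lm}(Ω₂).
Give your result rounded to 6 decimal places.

Term-by-term m-sum for l=6 (normalisation 4π/13 = 0.966644):
  [-6]  conj(Y_{6,-6})(Ω₁) = +0.107179+0.111647i ; Y_{6,-6}(Ω₂) = +0.000009+0.000005i ; Δ = +0.000000+0.000002i
  [-5]  conj(Y_{6,-5})(Ω₁) = +0.338788-0.133624i ; Y_{6,-5}(Ω₂) = +0.000016+0.000213i ; Δ = +0.000034+0.000070i
  [-4]  conj(Y_{6,-4})(Ω₁) = +0.005623-0.413101i ; Y_{6,-4}(Ω₂) = -0.002073+0.001705i ; Δ = +0.000693+0.000866i
  [-3]  conj(Y_{6,-3})(Ω₁) = -0.090186-0.038439i ; Y_{6,-3}(Ω₂) = -0.022151-0.006109i ; Δ = +0.001763+0.001402i
  [-2]  conj(Y_{6,-2})(Ω₁) = +0.221080-0.218091i ; Y_{6,-2}(Ω₂) = -0.044976-0.125465i ; Δ = -0.037306-0.017929i
  [-1]  conj(Y_{6,-1})(Ω₁) = -0.085937-0.209483i ; Y_{6,-1}(Ω₂) = +0.274048-0.389363i ; Δ = -0.105115-0.023948i
  [+0]  conj(Y_{6,0})(Ω₁) = +0.255597-0.000000i ; Y_{6,0}(Ω₂) = +0.737900+0.000000i ; Δ = +0.188605+0.000000i
  [+1]  conj(Y_{6,1})(Ω₁) = +0.085937-0.209483i ; Y_{6,1}(Ω₂) = -0.274048-0.389363i ; Δ = -0.105115+0.023948i
  [+2]  conj(Y_{6,2})(Ω₁) = +0.221080+0.218091i ; Y_{6,2}(Ω₂) = -0.044976+0.125465i ; Δ = -0.037306+0.017929i
  [+3]  conj(Y_{6,3})(Ω₁) = +0.090186-0.038439i ; Y_{6,3}(Ω₂) = +0.022151-0.006109i ; Δ = +0.001763-0.001402i
  [+4]  conj(Y_{6,4})(Ω₁) = +0.005623+0.413101i ; Y_{6,4}(Ω₂) = -0.002073-0.001705i ; Δ = +0.000693-0.000866i
  [+5]  conj(Y_{6,5})(Ω₁) = -0.338788-0.133624i ; Y_{6,5}(Ω₂) = -0.000016+0.000213i ; Δ = +0.000034-0.000070i
  [+6]  conj(Y_{6,6})(Ω₁) = +0.107179-0.111647i ; Y_{6,6}(Ω₂) = +0.000009-0.000005i ; Δ = +0.000000-0.000002i
Σ over m = -0.091258-0.000000i; ×(4π/13) → -0.088214-0.000000i. Real part: -0.088214

-0.088214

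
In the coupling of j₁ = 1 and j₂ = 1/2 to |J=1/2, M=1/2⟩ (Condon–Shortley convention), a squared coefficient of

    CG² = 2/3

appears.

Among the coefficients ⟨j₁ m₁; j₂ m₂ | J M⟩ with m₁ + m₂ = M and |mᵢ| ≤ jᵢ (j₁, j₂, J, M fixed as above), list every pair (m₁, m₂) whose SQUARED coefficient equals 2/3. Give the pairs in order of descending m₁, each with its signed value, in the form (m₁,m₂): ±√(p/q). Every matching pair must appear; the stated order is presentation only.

Admissible pairs with m₁+m₂ = M = 1/2: (0,1/2), (1,-1/2)
  (m₁,m₂)=(1,-1/2): CG² = 2/3, CG = +√(2/3)   ← matches the target
  (m₁,m₂)=(0,1/2): CG² = 1/3, CG = −√(1/3)
Pairs with CG² = 2/3: (1,-1/2): +√(2/3)

(1,-1/2): +√(2/3)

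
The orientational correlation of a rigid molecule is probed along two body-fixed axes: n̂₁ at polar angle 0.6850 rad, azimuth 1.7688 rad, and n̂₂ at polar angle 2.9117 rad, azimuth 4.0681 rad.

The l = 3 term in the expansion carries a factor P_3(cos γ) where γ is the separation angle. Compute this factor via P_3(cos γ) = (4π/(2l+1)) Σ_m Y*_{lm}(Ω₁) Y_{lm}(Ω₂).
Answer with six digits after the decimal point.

Term-by-term m-sum for l=3 (normalisation 4π/7 = 1.795196):
  m=-3: Y*=+0.059136-0.087560i  Y=+0.004617+0.001749i  product +0.000426-0.000301i
  m=-2: Y*=-0.292278-0.122200i  Y=+0.014390+0.049627i  product +0.001859-0.016263i
  m=-1: Y*=-0.080387+0.400669i  Y=-0.165447+0.220234i  product -0.074941-0.083994i
  m=+0: Y*=-0.000398-0.000000i  Y=-0.632378+0.000000i  product +0.000251+0.000000i
  m=+1: Y*=+0.080387+0.400669i  Y=+0.165447+0.220234i  product -0.074941+0.083994i
  m=+2: Y*=-0.292278+0.122200i  Y=+0.014390-0.049627i  product +0.001859+0.016263i
  m=+3: Y*=-0.059136-0.087560i  Y=-0.004617+0.001749i  product +0.000426+0.000301i
Σ over m = -0.145062+0.000000i; ×(4π/7) → -0.260414+0.000000i. Real part: -0.260414

-0.260414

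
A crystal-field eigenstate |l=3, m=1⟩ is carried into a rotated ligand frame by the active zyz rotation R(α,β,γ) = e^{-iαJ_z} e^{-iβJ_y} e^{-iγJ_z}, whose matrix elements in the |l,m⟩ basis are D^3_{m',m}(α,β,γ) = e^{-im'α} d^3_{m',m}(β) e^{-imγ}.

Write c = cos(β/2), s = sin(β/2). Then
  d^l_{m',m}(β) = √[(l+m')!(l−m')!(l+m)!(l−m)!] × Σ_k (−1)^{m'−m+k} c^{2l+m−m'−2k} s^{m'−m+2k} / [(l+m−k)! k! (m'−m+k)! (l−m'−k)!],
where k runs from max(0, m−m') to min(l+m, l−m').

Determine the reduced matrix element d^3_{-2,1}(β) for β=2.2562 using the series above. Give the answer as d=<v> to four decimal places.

d^3_{-2,1}(β=2.2562) via the finite sum:
c=cos(2.256200/2)=0.428377, s=sin(2.256200/2)=0.903600; N=√[1·120·24·2]=75.894664
The bounds max(0,m−m')=3 and min(l+m,l−m')=4 give 2 terms
  k=3: (−1)^0·75.8947/(12)·0.4284^3·0.9036^3 = +0.366808
  k=4: (−1)^1·75.8947/(24)·0.4284^1·0.9036^5 = -0.816032
d^3_{-2,1}(2.2562) = +0.366808 -0.816032 = -0.449225

d=-0.4492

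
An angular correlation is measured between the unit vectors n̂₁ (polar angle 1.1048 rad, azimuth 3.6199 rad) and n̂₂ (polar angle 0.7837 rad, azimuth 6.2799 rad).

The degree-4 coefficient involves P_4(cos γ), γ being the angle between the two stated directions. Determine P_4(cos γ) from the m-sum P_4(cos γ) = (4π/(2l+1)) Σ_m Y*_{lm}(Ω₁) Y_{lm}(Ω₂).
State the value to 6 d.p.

Term-by-term m-sum for l=4 (normalisation 4π/9 = 1.396263):
  [-4]  conj(Y_{4,-4})(Ω₁) = (-0.094653, 0.265523) ; Y_{4,-4}(Ω₂) = (0.109873, 0.001444) ; Δ = (-0.010783, 0.029037)
  [-3]  conj(Y_{4,-3})(Ω₁) = (-0.054318, -0.397300) ; Y_{4,-3}(Ω₂) = (0.311838, 0.003074) ; Δ = (-0.015717, -0.124060)
  [-2]  conj(Y_{4,-2})(Ω₁) = (0.063573, 0.090153) ; Y_{4,-2}(Ω₂) = (0.418706, 0.002751) ; Δ = (0.026370, 0.037923)
  [-1]  conj(Y_{4,-1})(Ω₁) = (0.267520, 0.138699) ; Y_{4,-1}(Ω₂) = (0.121082, 0.000398) ; Δ = (0.032337, 0.016900)
  [+0]  conj(Y_{4,0})(Ω₁) = (-0.172430, -0.000000) ; Y_{4,0}(Ω₂) = (-0.342894, 0.000000) ; Δ = (0.059125, 0.000000)
  [+1]  conj(Y_{4,1})(Ω₁) = (-0.267520, 0.138699) ; Y_{4,1}(Ω₂) = (-0.121082, 0.000398) ; Δ = (0.032337, -0.016900)
  [+2]  conj(Y_{4,2})(Ω₁) = (0.063573, -0.090153) ; Y_{4,2}(Ω₂) = (0.418706, -0.002751) ; Δ = (0.026370, -0.037923)
  [+3]  conj(Y_{4,3})(Ω₁) = (0.054318, -0.397300) ; Y_{4,3}(Ω₂) = (-0.311838, 0.003074) ; Δ = (-0.015717, 0.124060)
  [+4]  conj(Y_{4,4})(Ω₁) = (-0.094653, -0.265523) ; Y_{4,4}(Ω₂) = (0.109873, -0.001444) ; Δ = (-0.010783, -0.029037)
Σ over m = (0.123538, 0.000000); ×(4π/9) → (0.172492, 0.000000). Real part: 0.172492

0.172492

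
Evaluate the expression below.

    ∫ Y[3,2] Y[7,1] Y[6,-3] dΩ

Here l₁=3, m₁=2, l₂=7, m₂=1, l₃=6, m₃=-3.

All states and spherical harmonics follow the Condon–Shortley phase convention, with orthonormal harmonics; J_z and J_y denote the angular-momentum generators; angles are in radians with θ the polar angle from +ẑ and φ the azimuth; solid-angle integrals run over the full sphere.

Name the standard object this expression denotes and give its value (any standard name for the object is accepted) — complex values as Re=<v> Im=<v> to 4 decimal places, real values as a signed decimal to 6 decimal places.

Gaunt coefficient, +0.167202

This is a Gaunt coefficient — the integral of a triple product of spherical harmonics over the sphere.
m-sum 0 ✓  L=16 even ✓  4≤6≤10 ✓
Π(2lᵢ+1) = 7×15×13 = 1365
triangle coeff Δ(3,7,6) = 1/2042040
Σ_t [1,3]: t=1:−1/207360 t=2:+1/57600 t=3:−1/207360 = 1/129600
(3j)²=168/12155 [(3 7 6; 0 0 0)], sign=+1
Σ_t [0,1]: t=0:+1/1935360 t=1:−1/362880 = -13/5806080
(3j)²=195/10472 [(3 7 6; 2 1 -3)], sign=+1
⇒ 4πI² = 12285/34969
I = (+1)√(12285/34969/(4π)) = 0.16720184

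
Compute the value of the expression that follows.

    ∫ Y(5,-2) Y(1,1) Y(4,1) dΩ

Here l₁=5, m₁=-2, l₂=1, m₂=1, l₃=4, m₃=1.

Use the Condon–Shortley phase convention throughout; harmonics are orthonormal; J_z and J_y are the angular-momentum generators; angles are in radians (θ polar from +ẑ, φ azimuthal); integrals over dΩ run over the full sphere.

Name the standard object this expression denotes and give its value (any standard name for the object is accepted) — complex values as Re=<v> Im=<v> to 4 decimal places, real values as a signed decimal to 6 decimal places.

Gaunt coefficient, +0.225034

This is a Gaunt coefficient — the integral of a triple product of spherical harmonics over the sphere.
Rules hold: Σm=0, L=10 even, 4≤4≤6.
N = 11·3·9 = 297
Δ = 2!·8!·0!/11! = 1/495
Racah Σ t=1..1: t=1:−1/576 = -1/576
⇒ 3j(5 1 4; 0 0 0)² = 5/99, sgn -1
Racah Σ t=2..2: t=2:+1/1440 = 1/1440
⇒ 3j(5 1 4; -2 1 1)² = 7/165, sgn -1
4πI² = N·(3j₀)²·(3jₘ)² = 7/11
I = +1·√(0.636364/4π) = 0.22503380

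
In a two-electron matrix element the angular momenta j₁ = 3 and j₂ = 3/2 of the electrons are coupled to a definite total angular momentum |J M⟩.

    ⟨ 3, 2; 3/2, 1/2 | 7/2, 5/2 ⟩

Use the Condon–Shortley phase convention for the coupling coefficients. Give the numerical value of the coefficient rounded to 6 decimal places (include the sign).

+0.377964

√[8·1!5!2!/9! · 5!1!2!1!6!1!] = √(6400/7)
  +(−1)^0/∏(0,1,1,2,4,0)! = 1/48  (running 1/48)
  +(−1)^1/∏(1,0,0,1,5,1)! = -1/120  (running 1/80)
⟨..|..⟩ = √(6400/7)·(1/80) = +0.377964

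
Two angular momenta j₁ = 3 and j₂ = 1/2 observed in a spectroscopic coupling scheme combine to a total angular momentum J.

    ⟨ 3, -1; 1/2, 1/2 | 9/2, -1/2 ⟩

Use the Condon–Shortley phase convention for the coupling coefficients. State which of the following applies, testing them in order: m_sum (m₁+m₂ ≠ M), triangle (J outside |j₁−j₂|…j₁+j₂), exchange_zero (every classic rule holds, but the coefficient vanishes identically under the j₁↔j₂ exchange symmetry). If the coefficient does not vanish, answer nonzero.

m-sum: m₁+m₂ = -1+1/2 = -1/2, M = -1/2  ✓
triangle: need |j₁−j₂| ≤ J ≤ j₁+j₂, i.e. J ∈ [5/2, 7/2]; J = 9/2 is outside ✗ ⇒ coefficient is 0

triangle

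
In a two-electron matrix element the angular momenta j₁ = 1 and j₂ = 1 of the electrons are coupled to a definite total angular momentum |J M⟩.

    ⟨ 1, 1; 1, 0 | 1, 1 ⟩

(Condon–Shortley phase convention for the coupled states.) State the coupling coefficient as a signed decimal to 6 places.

j₁+j₂−J=1  J+j₁−j₂=1  J−j₁+j₂=1  j₁+j₂+J+1=4
(j₁±m₁, j₂±m₂, J±M) = (2,0,1,1,2,0)
P² = 1/2
sum k=0..0:
  [0] +1/1 = 1
S = 1
C² = P²·S² = 1/2 ; C = +0.707107

+√(1/2) = +0.707107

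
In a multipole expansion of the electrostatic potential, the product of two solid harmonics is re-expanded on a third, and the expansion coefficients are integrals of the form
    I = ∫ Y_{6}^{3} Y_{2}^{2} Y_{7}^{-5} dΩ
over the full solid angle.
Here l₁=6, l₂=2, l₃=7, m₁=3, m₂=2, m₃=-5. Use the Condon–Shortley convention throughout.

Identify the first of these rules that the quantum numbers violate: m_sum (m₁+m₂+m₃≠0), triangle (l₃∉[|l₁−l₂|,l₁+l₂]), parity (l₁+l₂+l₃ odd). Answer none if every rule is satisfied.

m₁+m₂+m₃ = 3 + 2 − 5 = 0  ✓
triangle: |6−2|=4 ≤ l₃=7 ≤ 6+2=8  ✓
parity: l₁+l₂+l₃ = 15 is odd  ✗

parity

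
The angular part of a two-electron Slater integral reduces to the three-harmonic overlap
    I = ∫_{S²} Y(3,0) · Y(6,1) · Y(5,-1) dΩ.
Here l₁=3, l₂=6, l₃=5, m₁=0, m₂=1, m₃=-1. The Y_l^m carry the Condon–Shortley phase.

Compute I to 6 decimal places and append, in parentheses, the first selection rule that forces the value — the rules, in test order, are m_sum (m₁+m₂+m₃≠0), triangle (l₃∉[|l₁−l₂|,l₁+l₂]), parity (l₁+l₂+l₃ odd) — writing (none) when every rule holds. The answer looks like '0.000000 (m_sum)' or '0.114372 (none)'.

Checks pass: Σm=0; 14 even; l₃=5∈[3,9].
(2·3+1)(2·6+1)(2·5+1) = 1001
Δ: 4! 2! 8! / 15! → 1/675675
sum: t=1:−1/8640 t=2:+1/2304 t=3:−1/8640 = 7/34560
3j²(3 6 5; 0 0 0) = Δ·Π!·Σ² = 7/429  (sign -1)
sum: t=1:−1/17280 t=2:+1/2880 t=3:−1/6912 = 1/6912
3j²(3 6 5; 0 1 -1) = Δ·Π!·Σ² = 5/429  (sign +1)
combine: 4πI² = 1001·7/429·5/429 = 245/1287
take √, sign -1: I = -0.12308038
No selection rule forces the value: the integral is nonzero (none).

-0.123080 (none)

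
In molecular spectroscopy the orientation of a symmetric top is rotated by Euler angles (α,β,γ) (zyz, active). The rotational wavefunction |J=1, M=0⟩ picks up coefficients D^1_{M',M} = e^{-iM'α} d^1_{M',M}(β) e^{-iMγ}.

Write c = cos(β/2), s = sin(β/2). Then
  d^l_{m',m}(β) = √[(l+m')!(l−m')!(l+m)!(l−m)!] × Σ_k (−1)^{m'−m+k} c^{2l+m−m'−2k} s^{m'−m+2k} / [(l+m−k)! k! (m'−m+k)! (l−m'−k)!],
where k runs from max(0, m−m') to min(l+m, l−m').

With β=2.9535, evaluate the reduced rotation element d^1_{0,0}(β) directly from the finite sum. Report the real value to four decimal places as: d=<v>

d=-0.9824

d^1_{0,0}(β=2.9535) via the finite sum:
Half-angle: c=0.093908, s=0.995581. N=√(1·1·1·1)=1.000000
The bounds max(0,m−m')=0 and min(l+m,l−m')=1 give 2 terms
  k=0: (−1)^0·1.0000/(1)·0.0939^2·0.9956^0 = +0.008819
  k=1: (−1)^1·1.0000/(1)·0.0939^0·0.9956^2 = -0.991181
d^1_{0,0}(2.9535) = +0.008819 -0.991181 = -0.982363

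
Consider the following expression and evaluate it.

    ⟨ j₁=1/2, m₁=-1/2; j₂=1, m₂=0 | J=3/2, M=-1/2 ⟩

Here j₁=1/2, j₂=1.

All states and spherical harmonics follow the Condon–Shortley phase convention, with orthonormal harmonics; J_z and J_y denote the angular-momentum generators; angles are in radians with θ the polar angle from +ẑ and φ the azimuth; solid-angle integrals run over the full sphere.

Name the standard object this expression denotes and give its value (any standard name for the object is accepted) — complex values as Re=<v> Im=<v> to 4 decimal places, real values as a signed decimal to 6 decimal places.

This is a Clebsch–Gordan (vector-coupling) coefficient.
j₁+j₂−J=0  J+j₁−j₂=1  J−j₁+j₂=2  j₁+j₂+J+1=4
(j₁±m₁, j₂±m₂, J±M) = (0,1,1,1,1,2)
P² = 2/3
sum k=0..0:
  [0] +1/1 = 1
S = 1
C² = P²·S² = 2/3 ; C = +0.816497

Clebsch–Gordan coefficient, +√(2/3) ≈ +0.816497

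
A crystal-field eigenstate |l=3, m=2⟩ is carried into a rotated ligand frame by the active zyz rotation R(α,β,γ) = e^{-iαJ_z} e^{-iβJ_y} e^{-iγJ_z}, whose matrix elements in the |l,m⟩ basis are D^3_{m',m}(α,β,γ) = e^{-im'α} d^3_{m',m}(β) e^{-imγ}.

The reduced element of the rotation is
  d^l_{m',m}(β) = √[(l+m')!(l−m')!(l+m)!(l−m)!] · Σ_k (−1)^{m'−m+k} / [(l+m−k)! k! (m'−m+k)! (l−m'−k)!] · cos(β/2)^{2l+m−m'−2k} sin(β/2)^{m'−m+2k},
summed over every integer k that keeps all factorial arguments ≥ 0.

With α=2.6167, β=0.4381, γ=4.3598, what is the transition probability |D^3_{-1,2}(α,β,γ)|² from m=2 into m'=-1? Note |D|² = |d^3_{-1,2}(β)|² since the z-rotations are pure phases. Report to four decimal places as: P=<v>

P=0.0035

D^3_{-1,2}(2.6167,0.4381,4.3598) = e^{-i·-1·2.6167}·d^3_{-1,2}(0.4381)·e^{-i·2·4.3598}. Compute d first:
Half-angle: c=0.976104, s=0.217302. N=√(2·24·120·1)=75.894664
k: max(0,(2)−(-1))=3 … min(3+(2),3−(-1))=4
  k=3: (−1)^0·75.8947/(12)·0.9761^3·0.2173^3 = +0.060355
  k=4: (−1)^1·75.8947/(24)·0.9761^1·0.2173^5 = -0.001496
d^3_{-1,2}(0.4381) = +0.060355 -0.001496 = +0.058859
|D^3_{-1,2}|² = |d^3_{-1,2}(β)|² = (+0.058859)² = 0.003464 (the z-rotation phases have unit modulus)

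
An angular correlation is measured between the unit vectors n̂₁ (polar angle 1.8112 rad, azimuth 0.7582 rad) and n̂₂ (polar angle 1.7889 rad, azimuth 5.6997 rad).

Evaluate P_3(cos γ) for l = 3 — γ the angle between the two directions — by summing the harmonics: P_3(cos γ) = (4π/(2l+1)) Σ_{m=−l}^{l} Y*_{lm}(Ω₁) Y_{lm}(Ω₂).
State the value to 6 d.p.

Term-by-term m-sum for l=3 (normalisation 4π/7 = 1.795196):
  m=-3: Y*=(-0.247365, 0.291425)  Y=(-0.069381, 0.382019)  product (-0.094167, -0.114717)
  m=-2: Y*=(-0.012480, -0.229196)  Y=(-0.082825, -0.193828)  product (-0.043391, 0.021402)
  m=-1: Y*=(-0.163306, -0.154656)  Y=(-0.201677, -0.133139)  product (0.012344, 0.052933)
  m=+0: Y*=(0.241369, -0.000000)  Y=(0.223339, 0.000000)  product (0.053907, 0.000000)
  m=+1: Y*=(0.163306, -0.154656)  Y=(0.201677, -0.133139)  product (0.012344, -0.052933)
  m=+2: Y*=(-0.012480, 0.229196)  Y=(-0.082825, 0.193828)  product (-0.043391, -0.021402)
  m=+3: Y*=(0.247365, 0.291425)  Y=(0.069381, 0.382019)  product (-0.094167, 0.114717)
Total Σ_m = (-0.196520, 0.000000). Multiply by 1.795196: (-0.352792, 0.000000). P_3(cos γ) = -0.352792

-0.352792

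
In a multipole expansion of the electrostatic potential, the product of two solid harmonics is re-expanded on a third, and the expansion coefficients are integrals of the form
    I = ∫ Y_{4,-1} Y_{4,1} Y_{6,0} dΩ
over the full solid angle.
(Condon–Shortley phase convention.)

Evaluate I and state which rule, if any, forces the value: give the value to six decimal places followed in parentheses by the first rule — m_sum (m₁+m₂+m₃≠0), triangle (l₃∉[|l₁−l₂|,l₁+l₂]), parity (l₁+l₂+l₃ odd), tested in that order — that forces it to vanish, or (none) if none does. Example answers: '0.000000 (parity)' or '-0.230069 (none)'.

Rules hold: Σm=0, L=14 even, 0≤6≤8.
N = 9·9·13 = 1053
Δ = 2!·6!·6!/15! = 1/1261260
Racah Σ t=0..2: t=0:+1/4608 t=1:−1/1296 t=2:+1/4608 = -7/20736
⇒ 3j(4 4 6; 0 0 0)² = 20/1287, sgn -1
Racah Σ t=0..2: t=0:+1/28800 t=1:−1/2304 t=2:+1/2592 = -7/518400
⇒ 3j(4 4 6; -1 1 0)² = 1/25740, sgn -1
4πI² = N·(3j₀)²·(3jₘ)² = 1/1573
I = +1·√(0.000635728/4π) = 0.00711264
No selection rule forces the value: the integral is nonzero (none).

0.007113 (none)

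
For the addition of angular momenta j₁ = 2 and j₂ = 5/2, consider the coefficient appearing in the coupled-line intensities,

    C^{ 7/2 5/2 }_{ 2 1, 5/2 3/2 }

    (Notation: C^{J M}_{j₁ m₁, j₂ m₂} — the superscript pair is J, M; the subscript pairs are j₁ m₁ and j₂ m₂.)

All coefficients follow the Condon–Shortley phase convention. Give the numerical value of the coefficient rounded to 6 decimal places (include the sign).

-0.125988  (= −√(1/63))

j₁+j₂−J=1  J+j₁−j₂=3  J−j₁+j₂=4  j₁+j₂+J+1=9
(j₁±m₁, j₂±m₂, J±M) = (3,1,4,1,6,1)
P² = 2304/7
sum k=0..1:
  [0] +1/48 = 1/48
  [1] −1/36 = -1/36
S = -1/144
C² = P²·S² = 1/63 ; C = -0.125988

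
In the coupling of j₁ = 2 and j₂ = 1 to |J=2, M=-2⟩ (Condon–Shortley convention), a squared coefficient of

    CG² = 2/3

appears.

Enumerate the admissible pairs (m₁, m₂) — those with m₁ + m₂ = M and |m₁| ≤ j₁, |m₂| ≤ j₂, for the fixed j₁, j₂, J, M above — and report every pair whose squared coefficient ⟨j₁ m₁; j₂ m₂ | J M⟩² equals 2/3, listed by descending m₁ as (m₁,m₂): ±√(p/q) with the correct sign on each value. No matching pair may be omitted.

(-2,0): −√(2/3)

Admissible pairs with m₁+m₂ = M = -2: (-2,0), (-1,-1)
  (m₁,m₂)=(-1,-1): CG² = 1/3, CG = +√(1/3)
  (m₁,m₂)=(-2,0): CG² = 2/3, CG = −√(2/3)   ← matches the target
Pairs with CG² = 2/3: (-2,0): −√(2/3)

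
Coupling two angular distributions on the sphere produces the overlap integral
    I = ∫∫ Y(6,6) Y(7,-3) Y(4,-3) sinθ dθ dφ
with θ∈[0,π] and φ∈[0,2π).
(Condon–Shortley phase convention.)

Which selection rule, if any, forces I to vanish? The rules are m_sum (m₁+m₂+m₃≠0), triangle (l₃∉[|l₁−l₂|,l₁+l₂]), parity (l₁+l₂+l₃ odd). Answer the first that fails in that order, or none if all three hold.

m₁+m₂+m₃ = 6 − 3 − 3 = 0  ✓
triangle: |6−7|=1 ≤ l₃=4 ≤ 6+7=13  ✓
parity: l₁+l₂+l₃ = 17 is odd  ✗

parity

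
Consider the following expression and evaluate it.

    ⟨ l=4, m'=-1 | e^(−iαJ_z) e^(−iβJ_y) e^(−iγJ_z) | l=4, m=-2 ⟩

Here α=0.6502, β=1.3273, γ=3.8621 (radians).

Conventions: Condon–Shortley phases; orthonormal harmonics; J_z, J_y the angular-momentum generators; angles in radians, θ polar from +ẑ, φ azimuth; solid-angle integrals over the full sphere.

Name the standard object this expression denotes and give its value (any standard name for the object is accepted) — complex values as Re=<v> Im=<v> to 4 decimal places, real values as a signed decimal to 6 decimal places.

This is a Wigner D-matrix element — the rotation-matrix element ⟨l m'| R(α,β,γ) |l m⟩ in the angular-momentum basis.
First d^4_{-1,-2}(β=1.3273), then the phase factors e^{-i(-1)α} and e^{-i(-2)γ}:
Half-angle: c=0.787749, s=0.615996. N=√(6·120·2·720)=1018.233765
k∈{0,1,2} keeps every argument non-negative
  k=0: (−1)^1·1018.2338/(240)·0.7877^7·0.6160^1 = -0.491960
  k=1: (−1)^2·1018.2338/(48)·0.7877^5·0.6160^3 = +1.504111
  k=2: (−1)^3·1018.2338/(72)·0.7877^3·0.6160^5 = -0.613153
d^4_{-1,-2}(1.3273) = -0.491960 +1.504111 -0.613153 = +0.398998
Phases: e^{-i·(-1)·0.6502}=+0.795963+0.605346i, e^{-i·(-2)·3.8621}=+0.129418+0.991590i ⇒ D=-0.198399+0.346175i

Wigner D-matrix element, Re=-0.1984 Im=0.3462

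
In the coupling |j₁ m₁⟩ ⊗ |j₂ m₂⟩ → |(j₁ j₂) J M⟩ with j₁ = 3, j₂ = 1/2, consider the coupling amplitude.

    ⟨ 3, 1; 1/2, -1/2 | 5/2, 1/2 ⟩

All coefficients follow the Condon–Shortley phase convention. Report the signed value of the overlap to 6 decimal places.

triangle: 1!·5!·0!/7! = 120/5040
(j±m)!: 4!·2!·0!·1!·3!·2! = 576
prefactor² = (2J+1)·Δ·N² = 576/7
  k=0: +1/(0!·1!·2!·0!·3!·0!) = 1/12
Σ = 1/12  ⇒  CG² = 576/7·(1/12)² = 4/7
CG = +√(4/7) = +0.755929

+0.755929  (= +√(4/7))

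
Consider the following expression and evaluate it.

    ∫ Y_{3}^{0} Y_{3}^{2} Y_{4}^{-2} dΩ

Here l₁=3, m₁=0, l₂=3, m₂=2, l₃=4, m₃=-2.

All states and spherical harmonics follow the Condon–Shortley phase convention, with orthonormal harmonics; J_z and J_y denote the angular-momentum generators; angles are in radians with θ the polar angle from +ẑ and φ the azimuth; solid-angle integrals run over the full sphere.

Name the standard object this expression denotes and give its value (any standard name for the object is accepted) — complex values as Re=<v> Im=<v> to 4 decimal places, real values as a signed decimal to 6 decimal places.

This is a Gaunt coefficient — the integral of a triple product of spherical harmonics over the sphere.
Checks pass: Σm=0; 10 even; l₃=4∈[0,6].
(2·3+1)(2·3+1)(2·4+1) = 441
Δ: 2! 4! 4! / 11! → 1/34650
sum: t=0:+1/72 t=1:−1/16 t=2:+1/72 = -5/144
3j²(3 3 4; 0 0 0) = Δ·Π!·Σ² = 2/77  (sign -1)
sum: t=1:−1/96 t=2:+1/72 = 1/288
3j²(3 3 4; 0 2 -2) = Δ·Π!·Σ² = 1/462  (sign +1)
combine: 4πI² = 441·2/77·1/462 = 3/121
take √, sign -1: I = -0.04441841

Gaunt coefficient, -0.044418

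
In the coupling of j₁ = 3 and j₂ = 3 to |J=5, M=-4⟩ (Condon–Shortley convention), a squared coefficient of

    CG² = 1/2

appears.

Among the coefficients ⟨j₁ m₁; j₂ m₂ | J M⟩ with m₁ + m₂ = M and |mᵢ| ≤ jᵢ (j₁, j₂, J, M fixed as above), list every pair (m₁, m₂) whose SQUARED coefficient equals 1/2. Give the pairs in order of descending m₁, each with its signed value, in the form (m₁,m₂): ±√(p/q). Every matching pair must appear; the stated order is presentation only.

(-1,-3): +√(1/2); (-3,-1): −√(1/2)

Admissible pairs with m₁+m₂ = M = -4: (-3,-1), (-2,-2), (-1,-3)
  (m₁,m₂)=(-1,-3): CG² = 1/2, CG = +√(1/2)   ← matches the target
  (m₁,m₂)=(-2,-2): CG² = 0/1, CG = 0
  (m₁,m₂)=(-3,-1): CG² = 1/2, CG = −√(1/2)   ← matches the target
Pairs with CG² = 1/2: (-1,-3): +√(1/2); (-3,-1): −√(1/2)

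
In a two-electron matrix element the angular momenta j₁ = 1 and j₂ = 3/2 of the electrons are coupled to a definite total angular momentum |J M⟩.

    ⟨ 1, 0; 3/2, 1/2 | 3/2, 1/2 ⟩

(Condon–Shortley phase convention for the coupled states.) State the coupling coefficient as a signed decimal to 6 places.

j₁+j₂−J=1  J+j₁−j₂=1  J−j₁+j₂=2  j₁+j₂+J+1=5
(j₁±m₁, j₂±m₂, J±M) = (1,1,2,1,2,1)
P² = 4/15
sum k=0..1:
  [0] +1/2 = 1/2
  [1] −1/1 = -1
S = -1/2
C² = P²·S² = 1/15 ; C = -0.258199

−√(1/15) = -0.258199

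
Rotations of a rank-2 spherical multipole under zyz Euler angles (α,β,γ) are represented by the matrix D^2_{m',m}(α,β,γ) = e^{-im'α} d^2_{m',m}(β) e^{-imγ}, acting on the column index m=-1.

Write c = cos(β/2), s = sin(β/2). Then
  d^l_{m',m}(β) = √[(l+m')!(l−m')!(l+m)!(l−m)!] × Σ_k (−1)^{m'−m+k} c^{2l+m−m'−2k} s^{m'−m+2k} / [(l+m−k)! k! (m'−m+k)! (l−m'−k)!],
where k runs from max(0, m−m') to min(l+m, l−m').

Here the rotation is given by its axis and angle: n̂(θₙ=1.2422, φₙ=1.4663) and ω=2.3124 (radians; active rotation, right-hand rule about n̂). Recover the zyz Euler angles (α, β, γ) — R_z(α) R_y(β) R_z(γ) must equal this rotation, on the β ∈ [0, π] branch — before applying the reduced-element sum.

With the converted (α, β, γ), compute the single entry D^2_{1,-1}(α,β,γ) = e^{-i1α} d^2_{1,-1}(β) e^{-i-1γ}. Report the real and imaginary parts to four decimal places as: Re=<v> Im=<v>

Axis–angle → zyz. n̂ = (sinθₙcosφₙ, sinθₙsinφₙ, cosθₙ) = (+0.098725, +0.941333, +0.322715), ω = 2.3124.
R = I cosω + sinω [n̂]ₓ + (1−cosω) n̂n̂ᵀ gives
  R = [-0.659141, -0.082258, +0.747507; +0.393673, +0.809178, +0.436180; -0.640745, +0.581777, -0.500980]
β = atan2(√(R₁₃²+R₂₃²), R₃₃) = 2.095527; α = atan2(R₂₃, R₁₃) mod 2π = 0.528208; γ = atan2(R₃₂, −R₃₁) mod 2π = 0.737201
Split into d^2_{1,-1}(β=2.0955) × two z-phases.
With c≡cos(β/2)=0.499510 and s≡sin(β/2)=0.866308, N=[6·1·1·6]^{1/2}=6.000000
Admissible k: 0..1 (factorial args all ≥0)
  k=0: (−1)^2·6.0000/(2)·0.4995^2·0.8663^2 = +0.561765
  k=1: (−1)^3·6.0000/(6)·0.4995^0·0.8663^4 = -0.563235
d^2_{1,-1}(2.0955) = +0.561765 -0.563235 = -0.001470
D = (+0.863712-0.503986i)·(-0.001470)·(+0.740353+0.672218i) = -0.001438-0.000305i

Re=-0.0014 Im=-0.0003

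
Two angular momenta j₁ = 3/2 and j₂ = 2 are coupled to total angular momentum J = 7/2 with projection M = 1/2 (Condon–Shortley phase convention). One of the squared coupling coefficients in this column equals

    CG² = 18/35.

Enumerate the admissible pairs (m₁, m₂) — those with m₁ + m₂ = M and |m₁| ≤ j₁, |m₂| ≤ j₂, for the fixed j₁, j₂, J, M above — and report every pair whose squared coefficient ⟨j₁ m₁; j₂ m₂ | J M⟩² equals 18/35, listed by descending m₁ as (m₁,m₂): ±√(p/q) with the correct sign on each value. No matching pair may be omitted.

(1/2,0): +√(18/35)

Admissible pairs with m₁+m₂ = M = 1/2: (-3/2,2), (-1/2,1), (1/2,0), (3/2,-1)
  (m₁,m₂)=(3/2,-1): CG² = 4/35, CG = +√(4/35)
  (m₁,m₂)=(1/2,0): CG² = 18/35, CG = +√(18/35)   ← matches the target
  (m₁,m₂)=(-1/2,1): CG² = 12/35, CG = +√(12/35)
  (m₁,m₂)=(-3/2,2): CG² = 1/35, CG = +√(1/35)
Pairs with CG² = 18/35: (1/2,0): +√(18/35)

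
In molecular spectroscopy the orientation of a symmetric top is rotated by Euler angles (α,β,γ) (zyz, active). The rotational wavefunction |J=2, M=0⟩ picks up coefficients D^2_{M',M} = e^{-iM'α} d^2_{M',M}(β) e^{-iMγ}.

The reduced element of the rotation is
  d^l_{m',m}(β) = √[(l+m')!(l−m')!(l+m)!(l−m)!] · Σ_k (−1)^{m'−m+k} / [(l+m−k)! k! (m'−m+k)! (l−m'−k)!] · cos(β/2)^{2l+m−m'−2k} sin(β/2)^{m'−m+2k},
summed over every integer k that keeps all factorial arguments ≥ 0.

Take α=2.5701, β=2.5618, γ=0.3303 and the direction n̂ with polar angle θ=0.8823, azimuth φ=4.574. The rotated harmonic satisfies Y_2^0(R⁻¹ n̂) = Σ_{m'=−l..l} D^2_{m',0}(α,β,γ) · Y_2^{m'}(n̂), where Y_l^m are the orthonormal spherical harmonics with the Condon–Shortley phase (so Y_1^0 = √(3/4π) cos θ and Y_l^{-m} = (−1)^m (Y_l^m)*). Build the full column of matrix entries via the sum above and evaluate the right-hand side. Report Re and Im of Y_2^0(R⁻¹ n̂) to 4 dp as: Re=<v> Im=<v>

Re=0.1604 Im=0.0000

Need the full column D^2_{m',0} for m'=−2..2 at α=2.5701, β=2.5618, γ=0.3303.
cos(β/2)=0.285853, sin(β/2)=0.958274
d^2_{-2,0}: single k=2 term ⇒ +0.183798;  D = +0.076254-0.167233i
d^2_{-1,0}: k∈[1..2] ⇒ +0.054827 -0.616150 = -0.561323;  D = +0.472126-0.303613i
d^2_{0,0}: k∈[0..2] ⇒ +0.006677 -0.300140 +0.843253 = +0.549790;  D = +0.549790+0.000000i
d^2_{1,0}: k∈[0..1] ⇒ -0.054827 +0.616150 = +0.561323;  D = -0.472126-0.303613i
d^2_{2,0}: single k=0 term ⇒ +0.183798;  D = +0.076254+0.167233i
Y_2^{m'}(θ=0.8823,φ=4.574) and Σ D·Y over m':
  (+0.0763-0.1672i)·(-0.2216-0.0629i)  (+0.4721-0.3036i)·(-0.0523+0.3754i)  (+0.5498+0.0000i)·(+0.0666+0.0000i)  (-0.4721-0.3036i)·(+0.0523+0.3754i)  (+0.0763+0.1672i)·(-0.2216+0.0629i)
Y_2^0(R⁻¹ n̂) = +0.160355+0.000000i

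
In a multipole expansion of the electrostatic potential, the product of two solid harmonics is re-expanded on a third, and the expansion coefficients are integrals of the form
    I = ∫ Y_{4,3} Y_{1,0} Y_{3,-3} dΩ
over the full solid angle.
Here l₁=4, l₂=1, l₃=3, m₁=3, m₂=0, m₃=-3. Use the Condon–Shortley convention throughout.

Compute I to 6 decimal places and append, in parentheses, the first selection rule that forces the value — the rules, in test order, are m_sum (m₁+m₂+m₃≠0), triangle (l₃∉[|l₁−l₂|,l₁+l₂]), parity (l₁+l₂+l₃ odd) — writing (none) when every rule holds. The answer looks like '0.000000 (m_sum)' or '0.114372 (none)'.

Checks pass: Σm=0; 8 even; l₃=3∈[3,5].
(2·4+1)(2·1+1)(2·3+1) = 189
Δ: 2! 6! 0! / 9! → 1/252
sum: t=1:−1/36 = -1/36
3j²(4 1 3; 0 0 0) = Δ·Π!·Σ² = 4/63  (sign +1)
sum: t=1:−1/720 = -1/720
3j²(4 1 3; 3 0 -3) = Δ·Π!·Σ² = 1/36  (sign -1)
combine: 4πI² = 189·4/63·1/36 = 1/3
take √, sign -1: I = -0.16286750
No selection rule forces the value: the integral is nonzero (none).

-0.162868 (none)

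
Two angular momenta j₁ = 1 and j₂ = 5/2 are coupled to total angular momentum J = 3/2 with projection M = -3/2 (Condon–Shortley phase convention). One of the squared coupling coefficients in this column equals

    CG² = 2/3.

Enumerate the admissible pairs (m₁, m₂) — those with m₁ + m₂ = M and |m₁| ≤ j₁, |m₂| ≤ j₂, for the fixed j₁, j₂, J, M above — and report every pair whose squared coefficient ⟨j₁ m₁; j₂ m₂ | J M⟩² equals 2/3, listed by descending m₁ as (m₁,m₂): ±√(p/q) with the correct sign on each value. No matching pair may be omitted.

(1,-5/2): +√(2/3)

Admissible pairs with m₁+m₂ = M = -3/2: (-1,-1/2), (0,-3/2), (1,-5/2)
  (m₁,m₂)=(1,-5/2): CG² = 2/3, CG = +√(2/3)   ← matches the target
  (m₁,m₂)=(0,-3/2): CG² = 4/15, CG = −√(4/15)
  (m₁,m₂)=(-1,-1/2): CG² = 1/15, CG = +√(1/15)
Pairs with CG² = 2/3: (1,-5/2): +√(2/3)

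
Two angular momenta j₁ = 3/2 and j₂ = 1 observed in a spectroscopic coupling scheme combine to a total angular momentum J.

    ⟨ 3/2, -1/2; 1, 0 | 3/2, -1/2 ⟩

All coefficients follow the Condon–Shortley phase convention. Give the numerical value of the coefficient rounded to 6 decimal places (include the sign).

j₁+j₂−J=1  J+j₁−j₂=2  J−j₁+j₂=1  j₁+j₂+J+1=5
(j₁±m₁, j₂±m₂, J±M) = (1,2,1,1,1,2)
P² = 4/15
sum k=0..1:
  [0] +1/2 = 1/2
  [1] −1/1 = -1
S = -1/2
C² = P²·S² = 1/15 ; C = -0.258199

−√(1/15) ≈ -0.258199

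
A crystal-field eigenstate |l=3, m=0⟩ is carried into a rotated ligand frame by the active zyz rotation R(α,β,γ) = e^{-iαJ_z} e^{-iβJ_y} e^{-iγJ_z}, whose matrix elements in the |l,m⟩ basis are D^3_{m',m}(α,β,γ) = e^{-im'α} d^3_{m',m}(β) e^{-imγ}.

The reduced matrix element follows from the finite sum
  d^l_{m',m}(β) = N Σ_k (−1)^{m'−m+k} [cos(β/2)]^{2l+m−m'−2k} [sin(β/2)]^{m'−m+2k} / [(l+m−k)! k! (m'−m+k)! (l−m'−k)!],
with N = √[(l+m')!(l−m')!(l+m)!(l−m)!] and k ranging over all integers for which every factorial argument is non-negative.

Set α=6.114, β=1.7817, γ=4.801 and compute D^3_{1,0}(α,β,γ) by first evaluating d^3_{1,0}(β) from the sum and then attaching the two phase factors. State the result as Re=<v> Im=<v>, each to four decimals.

First d^3_{1,0}(β=1.7817), then the phase factors e^{-i(1)α} and e^{-i(0)γ}:
c=cos(1.781700/2)=0.628751, s=sin(1.781700/2)=0.777606; N=√[24·2·6·6]=41.569219
The bounds max(0,m−m')=0 and min(l+m,l−m')=2 give 3 terms
  k=0: (−1)^1·41.5692/(12)·0.6288^5·0.7776^1 = -0.264695
  k=1: (−1)^2·41.5692/(4)·0.6288^3·0.7776^3 = +1.214586
  k=2: (−1)^3·41.5692/(12)·0.6288^1·0.7776^5 = -0.619254
d^3_{1,0}(1.7817) = -0.264695 +1.214586 -0.619254 = +0.330637
Attach z-rotation phases: D = e^{-i(1)(6.1140)}·(+0.330637)·e^{-i(0)(4.8010)} = +0.325916+0.055672i

Re=0.3259 Im=0.0557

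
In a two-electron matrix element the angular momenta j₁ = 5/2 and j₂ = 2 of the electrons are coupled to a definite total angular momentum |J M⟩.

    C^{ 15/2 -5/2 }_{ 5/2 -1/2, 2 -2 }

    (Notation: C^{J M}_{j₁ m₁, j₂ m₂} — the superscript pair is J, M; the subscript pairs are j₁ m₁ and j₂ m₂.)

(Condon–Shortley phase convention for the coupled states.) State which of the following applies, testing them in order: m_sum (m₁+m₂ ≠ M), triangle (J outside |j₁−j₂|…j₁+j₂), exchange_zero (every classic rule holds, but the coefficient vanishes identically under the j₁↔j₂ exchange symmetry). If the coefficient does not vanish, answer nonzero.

triangle

m-sum: m₁+m₂ = -1/2+(-2) = -5/2, M = -5/2  ✓
triangle: need |j₁−j₂| ≤ J ≤ j₁+j₂, i.e. J ∈ [1/2, 9/2]; J = 15/2 is outside ✗ ⇒ coefficient is 0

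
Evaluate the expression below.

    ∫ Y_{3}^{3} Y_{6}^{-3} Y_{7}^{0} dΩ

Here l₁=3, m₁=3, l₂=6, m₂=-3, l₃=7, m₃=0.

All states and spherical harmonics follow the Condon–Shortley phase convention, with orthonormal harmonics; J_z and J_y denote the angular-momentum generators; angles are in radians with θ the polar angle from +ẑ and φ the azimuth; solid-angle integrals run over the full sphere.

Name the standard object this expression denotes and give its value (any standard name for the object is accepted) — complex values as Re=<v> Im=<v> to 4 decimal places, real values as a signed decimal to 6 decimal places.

Gaunt coefficient, -0.117879

This is a Gaunt coefficient — the integral of a triple product of spherical harmonics over the sphere.
Checks pass: Σm=0; 16 even; l₃=7∈[3,9].
(2·3+1)(2·6+1)(2·7+1) = 1365
Δ: 2! 4! 10! / 17! → 1/2042040
sum: t=0:+1/207360 t=1:−1/57600 t=2:+1/207360 = -1/129600
3j²(3 6 7; 0 0 0) = Δ·Π!·Σ² = 168/12155  (sign +1)
sum: t=0:+1/1451520 = 1/1451520
3j²(3 6 7; 3 -3 0) = Δ·Π!·Σ² = 45/4862  (sign -1)
combine: 4πI² = 1365·168/12155·45/4862 = 79380/454597
take √, sign -1: I = -0.11787924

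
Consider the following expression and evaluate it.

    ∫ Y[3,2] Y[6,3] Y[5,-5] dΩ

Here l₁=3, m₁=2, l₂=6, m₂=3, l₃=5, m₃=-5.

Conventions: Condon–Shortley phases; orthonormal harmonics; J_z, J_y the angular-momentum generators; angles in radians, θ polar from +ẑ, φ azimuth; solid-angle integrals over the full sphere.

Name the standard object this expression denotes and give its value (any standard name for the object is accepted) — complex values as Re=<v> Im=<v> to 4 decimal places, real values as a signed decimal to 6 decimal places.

Gaunt coefficient, +0.088266

This is a Gaunt coefficient — the integral of a triple product of spherical harmonics over the sphere.
m-sum 0 ✓  L=14 even ✓  3≤5≤9 ✓
Π(2lᵢ+1) = 7×13×11 = 1001
triangle coeff Δ(3,6,5) = 1/675675
Σ_t [1,3]: t=1:−1/8640 t=2:+1/2304 t=3:−1/8640 = 7/34560
(3j)²=7/429 [(3 6 5; 0 0 0)], sign=-1
Σ_t [1,1]: t=1:−1/483840 = -1/483840
(3j)²=6/1001 [(3 6 5; 2 3 -5)], sign=-1
⇒ 4πI² = 14/143
I = (+1)√(14/143/(4π)) = 0.08826552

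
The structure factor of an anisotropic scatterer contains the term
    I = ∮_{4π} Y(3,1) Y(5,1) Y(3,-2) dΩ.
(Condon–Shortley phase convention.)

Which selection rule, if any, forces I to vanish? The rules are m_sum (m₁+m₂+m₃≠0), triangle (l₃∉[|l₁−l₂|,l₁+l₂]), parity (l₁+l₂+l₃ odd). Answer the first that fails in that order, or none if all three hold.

parity

m₁+m₂+m₃ = 1 + 1 − 2 = 0  ✓
triangle: |3−5|=2 ≤ l₃=3 ≤ 3+5=8  ✓
parity: l₁+l₂+l₃ = 11 is odd  ✗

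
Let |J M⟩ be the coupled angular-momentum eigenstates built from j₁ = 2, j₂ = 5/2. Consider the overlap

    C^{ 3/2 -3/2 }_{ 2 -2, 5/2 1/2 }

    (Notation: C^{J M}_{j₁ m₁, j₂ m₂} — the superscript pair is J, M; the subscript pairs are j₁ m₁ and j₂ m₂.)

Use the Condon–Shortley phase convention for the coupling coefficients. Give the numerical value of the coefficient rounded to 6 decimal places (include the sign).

-0.338062  (= −√(4/35))

triangle: 3!*1!*2!/7! = 12/5040
(j±m)!: 0!*4!*3!*2!*0!*3! = 1728
prefactor² = (2J+1)*Δ*N² = 576/35
  k=3: −1/(3!*0!*1!*0!*0!*2!) = -1/12
Σ = -1/12  ⇒  CG² = 576/35*(-1/12)² = 4/35
CG = −√(4/35) = -0.338062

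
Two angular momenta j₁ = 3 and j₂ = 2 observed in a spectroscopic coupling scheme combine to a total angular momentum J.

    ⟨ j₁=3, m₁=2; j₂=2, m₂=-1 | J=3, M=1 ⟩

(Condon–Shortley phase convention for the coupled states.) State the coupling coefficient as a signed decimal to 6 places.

+√(1/4) ≈ +0.500000

√[7·2!4!2!/9! · 5!1!1!3!4!2!] = √(64)
  +(−1)^0/∏(0,2,1,1,3,1)! = 1/12  (running 1/12)
  +(−1)^1/∏(1,1,0,0,4,2)! = -1/48  (running 1/16)
⟨..|..⟩ = √(64)·(1/16) = +0.500000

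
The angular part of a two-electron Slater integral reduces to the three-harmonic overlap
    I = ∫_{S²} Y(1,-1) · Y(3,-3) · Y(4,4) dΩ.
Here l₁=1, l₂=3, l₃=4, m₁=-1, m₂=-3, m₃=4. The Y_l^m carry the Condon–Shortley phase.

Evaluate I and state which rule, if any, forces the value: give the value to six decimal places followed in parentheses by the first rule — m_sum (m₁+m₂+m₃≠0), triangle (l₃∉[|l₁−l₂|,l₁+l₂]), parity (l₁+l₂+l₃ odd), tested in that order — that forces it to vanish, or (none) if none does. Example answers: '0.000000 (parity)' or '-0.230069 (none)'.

Rules hold: Σm=0, L=8 even, 2≤4≤4.
N = 3·7·9 = 189
Δ = 0!·2!·6!/9! = 1/252
Racah Σ t=0..0: t=0:+1/36 = 1/36
⇒ 3j(1 3 4; 0 0 0)² = 4/63, sgn +1
Racah Σ t=0..0: t=0:+1/1440 = 1/1440
⇒ 3j(1 3 4; -1 -3 4)² = 1/9, sgn +1
4πI² = N·(3j₀)²·(3jₘ)² = 4/3
I = +1·√(1.33333/4π) = 0.32573501
No selection rule forces the value: the integral is nonzero (none).

0.325735 (none)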